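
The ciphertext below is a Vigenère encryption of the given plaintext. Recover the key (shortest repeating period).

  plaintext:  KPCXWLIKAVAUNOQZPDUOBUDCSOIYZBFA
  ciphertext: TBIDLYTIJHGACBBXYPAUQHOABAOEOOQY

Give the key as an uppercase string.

JMGGPNLY

  i= 0: T-K =  9 → J
  i= 1: B-P = 12 → M
  i= 2: I-C =  6 → G
  i= 3: D-X =  6 → G
  i= 4: L-W = 15 → P
  i= 5: Y-L = 13 → N
  i= 6: T-I = 11 → L
  i= 7: I-K = 24 → Y
  i= 8: J-A =  9 → J
  i= 9: H-V = 12 → M
  i=10: G-A =  6 → G
  i=11: A-U =  6 → G
  i=12: C-N = 15 → P
  i=13: B-O = 13 → N
  i=14: B-Q = 11 → L
  i=15: X-Z = 24 → Y
  i=16: Y-P =  9 → J
  i=17: P-D = 12 → M
  i=18: A-U =  6 → G
  i=19: U-O =  6 → G
  i=20: Q-B = 15 → P
  i=21: H-U = 13 → N
  i=22: O-D = 11 → L
  i=23: A-C = 24 → Y
  i=24: B-S =  9 → J
  i=25: A-O = 12 → M
  i=26: O-I =  6 → G
  i=27: E-Y =  6 → G
  i=28: O-Z = 15 → P
  i=29: O-B = 13 → N
  i=30: Q-F = 11 → L
  i=31: Y-A = 24 → Y
  shifts repeat with period 8: JMGGPNLY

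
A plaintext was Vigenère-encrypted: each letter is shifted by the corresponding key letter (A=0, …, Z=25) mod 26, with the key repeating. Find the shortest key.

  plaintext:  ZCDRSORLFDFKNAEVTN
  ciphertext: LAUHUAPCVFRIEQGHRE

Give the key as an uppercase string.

  i= 0: L-Z = 12 → M
  i= 1: A-C = 24 → Y
  i= 2: U-D = 17 → R
  i= 3: H-R = 16 → Q
  i= 4: U-S =  2 → C
  i= 5: A-O = 12 → M
  i= 6: P-R = 24 → Y
  i= 7: C-L = 17 → R
  i= 8: V-F = 16 → Q
  i= 9: F-D =  2 → C
  i=10: R-F = 12 → M
  i=11: I-K = 24 → Y
  i=12: E-N = 17 → R
  i=13: Q-A = 16 → Q
  i=14: G-E =  2 → C
  i=15: H-V = 12 → M
  i=16: R-T = 24 → Y
  i=17: E-N = 17 → R
  shifts repeat with period 5: MYRQC

MYRQC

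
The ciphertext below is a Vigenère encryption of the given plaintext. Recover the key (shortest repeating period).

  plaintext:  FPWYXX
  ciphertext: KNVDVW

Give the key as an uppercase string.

  i= 0: K-F =  5 → F
  i= 1: N-P = 24 → Y
  i= 2: V-W = 25 → Z
  i= 3: D-Y =  5 → F
  i= 4: V-X = 24 → Y
  i= 5: W-X = 25 → Z
  shifts repeat with period 3: FYZ

FYZ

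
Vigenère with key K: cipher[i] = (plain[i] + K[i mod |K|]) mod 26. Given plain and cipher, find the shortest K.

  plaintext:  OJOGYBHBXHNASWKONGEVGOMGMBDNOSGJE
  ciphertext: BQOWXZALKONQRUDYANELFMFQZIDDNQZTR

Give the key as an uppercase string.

NHAQZYTK

  i= 0: B-O = 13 → N
  i= 1: Q-J =  7 → H
  i= 2: O-O =  0 → A
  i= 3: W-G = 16 → Q
  i= 4: X-Y = 25 → Z
  i= 5: Z-B = 24 → Y
  i= 6: A-H = 19 → T
  i= 7: L-B = 10 → K
  i= 8: K-X = 13 → N
  i= 9: O-H =  7 → H
  i=10: N-N =  0 → A
  i=11: Q-A = 16 → Q
  i=12: R-S = 25 → Z
  i=13: U-W = 24 → Y
  i=14: D-K = 19 → T
  i=15: Y-O = 10 → K
  i=16: A-N = 13 → N
  i=17: N-G =  7 → H
  i=18: E-E =  0 → A
  i=19: L-V = 16 → Q
  i=20: F-G = 25 → Z
  i=21: M-O = 24 → Y
  i=22: F-M = 19 → T
  i=23: Q-G = 10 → K
  i=24: Z-M = 13 → N
  i=25: I-B =  7 → H
  i=26: D-D =  0 → A
  i=27: D-N = 16 → Q
  i=28: N-O = 25 → Z
  i=29: Q-S = 24 → Y
  i=30: Z-G = 19 → T
  i=31: T-J = 10 → K
  i=32: R-E = 13 → N
  shifts repeat with period 8: NHAQZYTK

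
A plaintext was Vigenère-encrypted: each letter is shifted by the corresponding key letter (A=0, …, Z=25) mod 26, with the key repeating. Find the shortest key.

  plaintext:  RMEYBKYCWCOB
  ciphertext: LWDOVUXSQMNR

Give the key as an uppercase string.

  i= 0: L-R = 20 → U
  i= 1: W-M = 10 → K
  i= 2: D-E = 25 → Z
  i= 3: O-Y = 16 → Q
  i= 4: V-B = 20 → U
  i= 5: U-K = 10 → K
  i= 6: X-Y = 25 → Z
  i= 7: S-C = 16 → Q
  i= 8: Q-W = 20 → U
  i= 9: M-C = 10 → K
  i=10: N-O = 25 → Z
  i=11: R-B = 16 → Q
  shifts repeat with period 4: UKZQ

UKZQ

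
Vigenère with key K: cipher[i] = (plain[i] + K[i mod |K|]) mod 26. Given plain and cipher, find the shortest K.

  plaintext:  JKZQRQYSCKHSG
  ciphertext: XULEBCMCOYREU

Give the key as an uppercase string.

OKM

  i= 0: X-J = 14 → O
  i= 1: U-K = 10 → K
  i= 2: L-Z = 12 → M
  i= 3: E-Q = 14 → O
  i= 4: B-R = 10 → K
  i= 5: C-Q = 12 → M
  i= 6: M-Y = 14 → O
  i= 7: C-S = 10 → K
  i= 8: O-C = 12 → M
  i= 9: Y-K = 14 → O
  i=10: R-H = 10 → K
  i=11: E-S = 12 → M
  i=12: U-G = 14 → O
  shifts repeat with period 3: OKM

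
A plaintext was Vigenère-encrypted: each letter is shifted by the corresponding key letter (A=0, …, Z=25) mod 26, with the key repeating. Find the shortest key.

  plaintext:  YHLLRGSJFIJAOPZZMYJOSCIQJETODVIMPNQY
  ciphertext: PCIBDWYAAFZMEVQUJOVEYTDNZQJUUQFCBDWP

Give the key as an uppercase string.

RVXQMQG

  i= 0: P-Y = 17 → R
  i= 1: C-H = 21 → V
  i= 2: I-L = 23 → X
  i= 3: B-L = 16 → Q
  i= 4: D-R = 12 → M
  i= 5: W-G = 16 → Q
  i= 6: Y-S =  6 → G
  i= 7: A-J = 17 → R
  i= 8: A-F = 21 → V
  i= 9: F-I = 23 → X
  i=10: Z-J = 16 → Q
  i=11: M-A = 12 → M
  i=12: E-O = 16 → Q
  i=13: V-P =  6 → G
  i=14: Q-Z = 17 → R
  i=15: U-Z = 21 → V
  i=16: J-M = 23 → X
  i=17: O-Y = 16 → Q
  i=18: V-J = 12 → M
  i=19: E-O = 16 → Q
  i=20: Y-S =  6 → G
  i=21: T-C = 17 → R
  i=22: D-I = 21 → V
  i=23: N-Q = 23 → X
  i=24: Z-J = 16 → Q
  i=25: Q-E = 12 → M
  i=26: J-T = 16 → Q
  i=27: U-O =  6 → G
  i=28: U-D = 17 → R
  i=29: Q-V = 21 → V
  i=30: F-I = 23 → X
  i=31: C-M = 16 → Q
  i=32: B-P = 12 → M
  i=33: D-N = 16 → Q
  i=34: W-Q =  6 → G
  i=35: P-Y = 17 → R
  shifts repeat with period 7: RVXQMQG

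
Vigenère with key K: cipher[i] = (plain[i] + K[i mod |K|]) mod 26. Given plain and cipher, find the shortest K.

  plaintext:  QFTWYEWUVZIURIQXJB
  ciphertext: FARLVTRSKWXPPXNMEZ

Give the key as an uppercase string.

PVYPX

  i= 0: F-Q = 15 → P
  i= 1: A-F = 21 → V
  i= 2: R-T = 24 → Y
  i= 3: L-W = 15 → P
  i= 4: V-Y = 23 → X
  i= 5: T-E = 15 → P
  i= 6: R-W = 21 → V
  i= 7: S-U = 24 → Y
  i= 8: K-V = 15 → P
  i= 9: W-Z = 23 → X
  i=10: X-I = 15 → P
  i=11: P-U = 21 → V
  i=12: P-R = 24 → Y
  i=13: X-I = 15 → P
  i=14: N-Q = 23 → X
  i=15: M-X = 15 → P
  i=16: E-J = 21 → V
  i=17: Z-B = 24 → Y
  shifts repeat with period 5: PVYPX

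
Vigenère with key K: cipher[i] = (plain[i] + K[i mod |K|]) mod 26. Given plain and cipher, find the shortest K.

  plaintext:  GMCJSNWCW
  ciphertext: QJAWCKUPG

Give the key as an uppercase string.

KXYN

  i= 0: Q-G = 10 → K
  i= 1: J-M = 23 → X
  i= 2: A-C = 24 → Y
  i= 3: W-J = 13 → N
  i= 4: C-S = 10 → K
  i= 5: K-N = 23 → X
  i= 6: U-W = 24 → Y
  i= 7: P-C = 13 → N
  i= 8: G-W = 10 → K
  shifts repeat with period 4: KXYN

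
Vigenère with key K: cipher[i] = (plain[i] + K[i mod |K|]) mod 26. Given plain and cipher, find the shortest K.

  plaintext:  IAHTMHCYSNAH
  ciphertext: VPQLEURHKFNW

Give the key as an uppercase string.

  i= 0: V-I = 13 → N
  i= 1: P-A = 15 → P
  i= 2: Q-H =  9 → J
  i= 3: L-T = 18 → S
  i= 4: E-M = 18 → S
  i= 5: U-H = 13 → N
  i= 6: R-C = 15 → P
  i= 7: H-Y =  9 → J
  i= 8: K-S = 18 → S
  i= 9: F-N = 18 → S
  i=10: N-A = 13 → N
  i=11: W-H = 15 → P
  shifts repeat with period 5: NPJSS

NPJSS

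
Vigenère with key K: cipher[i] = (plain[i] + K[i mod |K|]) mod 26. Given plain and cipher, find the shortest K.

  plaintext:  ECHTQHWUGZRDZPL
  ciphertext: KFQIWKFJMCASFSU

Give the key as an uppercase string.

  i= 0: K-E =  6 → G
  i= 1: F-C =  3 → D
  i= 2: Q-H =  9 → J
  i= 3: I-T = 15 → P
  i= 4: W-Q =  6 → G
  i= 5: K-H =  3 → D
  i= 6: F-W =  9 → J
  i= 7: J-U = 15 → P
  i= 8: M-G =  6 → G
  i= 9: C-Z =  3 → D
  i=10: A-R =  9 → J
  i=11: S-D = 15 → P
  i=12: F-Z =  6 → G
  i=13: S-P =  3 → D
  i=14: U-L =  9 → J
  shifts repeat with period 4: GDJP

GDJP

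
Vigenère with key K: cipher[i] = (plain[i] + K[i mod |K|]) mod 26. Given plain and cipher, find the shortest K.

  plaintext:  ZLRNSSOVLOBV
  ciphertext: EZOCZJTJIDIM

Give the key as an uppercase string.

  i= 0: E-Z =  5 → F
  i= 1: Z-L = 14 → O
  i= 2: O-R = 23 → X
  i= 3: C-N = 15 → P
  i= 4: Z-S =  7 → H
  i= 5: J-S = 17 → R
  i= 6: T-O =  5 → F
  i= 7: J-V = 14 → O
  i= 8: I-L = 23 → X
  i= 9: D-O = 15 → P
  i=10: I-B =  7 → H
  i=11: M-V = 17 → R
  shifts repeat with period 6: FOXPHR

FOXPHR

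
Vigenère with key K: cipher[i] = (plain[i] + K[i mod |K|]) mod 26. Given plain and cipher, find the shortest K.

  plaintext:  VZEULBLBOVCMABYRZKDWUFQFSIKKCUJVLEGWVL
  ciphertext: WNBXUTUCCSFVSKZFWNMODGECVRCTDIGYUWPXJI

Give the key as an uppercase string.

  i= 0: W-V =  1 → B
  i= 1: N-Z = 14 → O
  i= 2: B-E = 23 → X
  i= 3: X-U =  3 → D
  i= 4: U-L =  9 → J
  i= 5: T-B = 18 → S
  i= 6: U-L =  9 → J
  i= 7: C-B =  1 → B
  i= 8: C-O = 14 → O
  i= 9: S-V = 23 → X
  i=10: F-C =  3 → D
  i=11: V-M =  9 → J
  i=12: S-A = 18 → S
  i=13: K-B =  9 → J
  i=14: Z-Y =  1 → B
  i=15: F-R = 14 → O
  i=16: W-Z = 23 → X
  i=17: N-K =  3 → D
  i=18: M-D =  9 → J
  i=19: O-W = 18 → S
  i=20: D-U =  9 → J
  i=21: G-F =  1 → B
  i=22: E-Q = 14 → O
  i=23: C-F = 23 → X
  i=24: V-S =  3 → D
  i=25: R-I =  9 → J
  i=26: C-K = 18 → S
  i=27: T-K =  9 → J
  i=28: D-C =  1 → B
  i=29: I-U = 14 → O
  i=30: G-J = 23 → X
  i=31: Y-V =  3 → D
  i=32: U-L =  9 → J
  i=33: W-E = 18 → S
  i=34: P-G =  9 → J
  i=35: X-W =  1 → B
  i=36: J-V = 14 → O
  i=37: I-L = 23 → X
  shifts repeat with period 7: BOXDJSJ

BOXDJSJ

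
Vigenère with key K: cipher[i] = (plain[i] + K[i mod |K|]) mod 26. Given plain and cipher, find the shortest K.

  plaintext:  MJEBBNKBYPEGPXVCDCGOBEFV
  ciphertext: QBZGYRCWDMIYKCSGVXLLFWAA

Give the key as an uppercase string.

  i= 0: Q-M =  4 → E
  i= 1: B-J = 18 → S
  i= 2: Z-E = 21 → V
  i= 3: G-B =  5 → F
  i= 4: Y-B = 23 → X
  i= 5: R-N =  4 → E
  i= 6: C-K = 18 → S
  i= 7: W-B = 21 → V
  i= 8: D-Y =  5 → F
  i= 9: M-P = 23 → X
  i=10: I-E =  4 → E
  i=11: Y-G = 18 → S
  i=12: K-P = 21 → V
  i=13: C-X =  5 → F
  i=14: S-V = 23 → X
  i=15: G-C =  4 → E
  i=16: V-D = 18 → S
  i=17: X-C = 21 → V
  i=18: L-G =  5 → F
  i=19: L-O = 23 → X
  i=20: F-B =  4 → E
  i=21: W-E = 18 → S
  i=22: A-F = 21 → V
  i=23: A-V =  5 → F
  shifts repeat with period 5: ESVFX

ESVFX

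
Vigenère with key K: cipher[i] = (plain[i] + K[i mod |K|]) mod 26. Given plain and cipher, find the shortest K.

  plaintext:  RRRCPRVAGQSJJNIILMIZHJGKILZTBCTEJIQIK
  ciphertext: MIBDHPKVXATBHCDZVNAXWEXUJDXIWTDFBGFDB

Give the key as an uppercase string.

VRKBSYP

  i= 0: M-R = 21 → V
  i= 1: I-R = 17 → R
  i= 2: B-R = 10 → K
  i= 3: D-C =  1 → B
  i= 4: H-P = 18 → S
  i= 5: P-R = 24 → Y
  i= 6: K-V = 15 → P
  i= 7: V-A = 21 → V
  i= 8: X-G = 17 → R
  i= 9: A-Q = 10 → K
  i=10: T-S =  1 → B
  i=11: B-J = 18 → S
  i=12: H-J = 24 → Y
  i=13: C-N = 15 → P
  i=14: D-I = 21 → V
  i=15: Z-I = 17 → R
  i=16: V-L = 10 → K
  i=17: N-M =  1 → B
  i=18: A-I = 18 → S
  i=19: X-Z = 24 → Y
  i=20: W-H = 15 → P
  i=21: E-J = 21 → V
  i=22: X-G = 17 → R
  i=23: U-K = 10 → K
  i=24: J-I =  1 → B
  i=25: D-L = 18 → S
  i=26: X-Z = 24 → Y
  i=27: I-T = 15 → P
  i=28: W-B = 21 → V
  i=29: T-C = 17 → R
  i=30: D-T = 10 → K
  i=31: F-E =  1 → B
  i=32: B-J = 18 → S
  i=33: G-I = 24 → Y
  i=34: F-Q = 15 → P
  i=35: D-I = 21 → V
  i=36: B-K = 17 → R
  shifts repeat with period 7: VRKBSYP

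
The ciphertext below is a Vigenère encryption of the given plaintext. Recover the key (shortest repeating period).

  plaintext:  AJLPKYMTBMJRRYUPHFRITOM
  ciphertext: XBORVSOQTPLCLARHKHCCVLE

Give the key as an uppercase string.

  i= 0: X-A = 23 → X
  i= 1: B-J = 18 → S
  i= 2: O-L =  3 → D
  i= 3: R-P =  2 → C
  i= 4: V-K = 11 → L
  i= 5: S-Y = 20 → U
  i= 6: O-M =  2 → C
  i= 7: Q-T = 23 → X
  i= 8: T-B = 18 → S
  i= 9: P-M =  3 → D
  i=10: L-J =  2 → C
  i=11: C-R = 11 → L
  i=12: L-R = 20 → U
  i=13: A-Y =  2 → C
  i=14: R-U = 23 → X
  i=15: H-P = 18 → S
  i=16: K-H =  3 → D
  i=17: H-F =  2 → C
  i=18: C-R = 11 → L
  i=19: C-I = 20 → U
  i=20: V-T =  2 → C
  i=21: L-O = 23 → X
  i=22: E-M = 18 → S
  shifts repeat with period 7: XSDCLUC

XSDCLUC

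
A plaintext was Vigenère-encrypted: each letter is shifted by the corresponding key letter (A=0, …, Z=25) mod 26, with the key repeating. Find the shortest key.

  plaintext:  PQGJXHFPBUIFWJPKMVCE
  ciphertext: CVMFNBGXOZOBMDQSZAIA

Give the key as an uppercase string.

NFGWQUBI

  i= 0: C-P = 13 → N
  i= 1: V-Q =  5 → F
  i= 2: M-G =  6 → G
  i= 3: F-J = 22 → W
  i= 4: N-X = 16 → Q
  i= 5: B-H = 20 → U
  i= 6: G-F =  1 → B
  i= 7: X-P =  8 → I
  i= 8: O-B = 13 → N
  i= 9: Z-U =  5 → F
  i=10: O-I =  6 → G
  i=11: B-F = 22 → W
  i=12: M-W = 16 → Q
  i=13: D-J = 20 → U
  i=14: Q-P =  1 → B
  i=15: S-K =  8 → I
  i=16: Z-M = 13 → N
  i=17: A-V =  5 → F
  i=18: I-C =  6 → G
  i=19: A-E = 22 → W
  shifts repeat with period 8: NFGWQUBI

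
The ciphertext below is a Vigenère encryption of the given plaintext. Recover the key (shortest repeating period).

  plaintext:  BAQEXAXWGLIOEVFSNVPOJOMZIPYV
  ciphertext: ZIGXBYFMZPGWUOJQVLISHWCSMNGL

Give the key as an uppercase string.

  i= 0: Z-B = 24 → Y
  i= 1: I-A =  8 → I
  i= 2: G-Q = 16 → Q
  i= 3: X-E = 19 → T
  i= 4: B-X =  4 → E
  i= 5: Y-A = 24 → Y
  i= 6: F-X =  8 → I
  i= 7: M-W = 16 → Q
  i= 8: Z-G = 19 → T
  i= 9: P-L =  4 → E
  i=10: G-I = 24 → Y
  i=11: W-O =  8 → I
  i=12: U-E = 16 → Q
  i=13: O-V = 19 → T
  i=14: J-F =  4 → E
  i=15: Q-S = 24 → Y
  i=16: V-N =  8 → I
  i=17: L-V = 16 → Q
  i=18: I-P = 19 → T
  i=19: S-O =  4 → E
  i=20: H-J = 24 → Y
  i=21: W-O =  8 → I
  i=22: C-M = 16 → Q
  i=23: S-Z = 19 → T
  i=24: M-I =  4 → E
  i=25: N-P = 24 → Y
  i=26: G-Y =  8 → I
  i=27: L-V = 16 → Q
  shifts repeat with period 5: YIQTE

YIQTE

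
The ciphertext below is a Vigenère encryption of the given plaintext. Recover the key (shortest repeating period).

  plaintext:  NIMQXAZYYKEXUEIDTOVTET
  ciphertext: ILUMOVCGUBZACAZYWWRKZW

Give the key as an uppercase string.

  i= 0: I-N = 21 → V
  i= 1: L-I =  3 → D
  i= 2: U-M =  8 → I
  i= 3: M-Q = 22 → W
  i= 4: O-X = 17 → R
  i= 5: V-A = 21 → V
  i= 6: C-Z =  3 → D
  i= 7: G-Y =  8 → I
  i= 8: U-Y = 22 → W
  i= 9: B-K = 17 → R
  i=10: Z-E = 21 → V
  i=11: A-X =  3 → D
  i=12: C-U =  8 → I
  i=13: A-E = 22 → W
  i=14: Z-I = 17 → R
  i=15: Y-D = 21 → V
  i=16: W-T =  3 → D
  i=17: W-O =  8 → I
  i=18: R-V = 22 → W
  i=19: K-T = 17 → R
  i=20: Z-E = 21 → V
  i=21: W-T =  3 → D
  shifts repeat with period 5: VDIWR

VDIWR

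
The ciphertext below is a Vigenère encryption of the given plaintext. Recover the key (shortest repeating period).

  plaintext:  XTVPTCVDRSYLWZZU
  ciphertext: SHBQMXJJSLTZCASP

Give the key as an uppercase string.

  i= 0: S-X = 21 → V
  i= 1: H-T = 14 → O
  i= 2: B-V =  6 → G
  i= 3: Q-P =  1 → B
  i= 4: M-T = 19 → T
  i= 5: X-C = 21 → V
  i= 6: J-V = 14 → O
  i= 7: J-D =  6 → G
  i= 8: S-R =  1 → B
  i= 9: L-S = 19 → T
  i=10: T-Y = 21 → V
  i=11: Z-L = 14 → O
  i=12: C-W =  6 → G
  i=13: A-Z =  1 → B
  i=14: S-Z = 19 → T
  i=15: P-U = 21 → V
  shifts repeat with period 5: VOGBT

VOGBT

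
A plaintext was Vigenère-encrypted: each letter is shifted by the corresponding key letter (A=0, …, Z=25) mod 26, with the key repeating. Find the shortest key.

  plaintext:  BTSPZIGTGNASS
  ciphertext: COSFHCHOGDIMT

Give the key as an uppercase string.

  i= 0: C-B =  1 → B
  i= 1: O-T = 21 → V
  i= 2: S-S =  0 → A
  i= 3: F-P = 16 → Q
  i= 4: H-Z =  8 → I
  i= 5: C-I = 20 → U
  i= 6: H-G =  1 → B
  i= 7: O-T = 21 → V
  i= 8: G-G =  0 → A
  i= 9: D-N = 16 → Q
  i=10: I-A =  8 → I
  i=11: M-S = 20 → U
  i=12: T-S =  1 → B
  shifts repeat with period 6: BVAQIU

BVAQIU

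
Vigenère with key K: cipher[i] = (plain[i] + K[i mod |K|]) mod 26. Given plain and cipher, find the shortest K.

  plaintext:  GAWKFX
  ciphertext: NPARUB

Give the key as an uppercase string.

HPE

  i= 0: N-G =  7 → H
  i= 1: P-A = 15 → P
  i= 2: A-W =  4 → E
  i= 3: R-K =  7 → H
  i= 4: U-F = 15 → P
  i= 5: B-X =  4 → E
  shifts repeat with period 3: HPE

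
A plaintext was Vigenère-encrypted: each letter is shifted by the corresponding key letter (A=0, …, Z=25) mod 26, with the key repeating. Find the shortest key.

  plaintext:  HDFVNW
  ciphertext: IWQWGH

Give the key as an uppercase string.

  i= 0: I-H =  1 → B
  i= 1: W-D = 19 → T
  i= 2: Q-F = 11 → L
  i= 3: W-V =  1 → B
  i= 4: G-N = 19 → T
  i= 5: H-W = 11 → L
  shifts repeat with period 3: BTL

BTL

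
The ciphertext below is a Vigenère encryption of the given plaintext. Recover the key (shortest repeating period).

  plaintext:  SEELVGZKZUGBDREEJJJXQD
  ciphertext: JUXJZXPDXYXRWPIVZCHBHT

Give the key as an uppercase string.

  i= 0: J-S = 17 → R
  i= 1: U-E = 16 → Q
  i= 2: X-E = 19 → T
  i= 3: J-L = 24 → Y
  i= 4: Z-V =  4 → E
  i= 5: X-G = 17 → R
  i= 6: P-Z = 16 → Q
  i= 7: D-K = 19 → T
  i= 8: X-Z = 24 → Y
  i= 9: Y-U =  4 → E
  i=10: X-G = 17 → R
  i=11: R-B = 16 → Q
  i=12: W-D = 19 → T
  i=13: P-R = 24 → Y
  i=14: I-E =  4 → E
  i=15: V-E = 17 → R
  i=16: Z-J = 16 → Q
  i=17: C-J = 19 → T
  i=18: H-J = 24 → Y
  i=19: B-X =  4 → E
  i=20: H-Q = 17 → R
  i=21: T-D = 16 → Q
  shifts repeat with period 5: RQTYE

RQTYE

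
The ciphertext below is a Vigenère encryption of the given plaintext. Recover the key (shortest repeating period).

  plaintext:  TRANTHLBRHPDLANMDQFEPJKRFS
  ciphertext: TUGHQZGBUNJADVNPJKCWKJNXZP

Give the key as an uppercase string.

ADGUXSV

  i= 0: T-T =  0 → A
  i= 1: U-R =  3 → D
  i= 2: G-A =  6 → G
  i= 3: H-N = 20 → U
  i= 4: Q-T = 23 → X
  i= 5: Z-H = 18 → S
  i= 6: G-L = 21 → V
  i= 7: B-B =  0 → A
  i= 8: U-R =  3 → D
  i= 9: N-H =  6 → G
  i=10: J-P = 20 → U
  i=11: A-D = 23 → X
  i=12: D-L = 18 → S
  i=13: V-A = 21 → V
  i=14: N-N =  0 → A
  i=15: P-M =  3 → D
  i=16: J-D =  6 → G
  i=17: K-Q = 20 → U
  i=18: C-F = 23 → X
  i=19: W-E = 18 → S
  i=20: K-P = 21 → V
  i=21: J-J =  0 → A
  i=22: N-K =  3 → D
  i=23: X-R =  6 → G
  i=24: Z-F = 20 → U
  i=25: P-S = 23 → X
  shifts repeat with period 7: ADGUXSV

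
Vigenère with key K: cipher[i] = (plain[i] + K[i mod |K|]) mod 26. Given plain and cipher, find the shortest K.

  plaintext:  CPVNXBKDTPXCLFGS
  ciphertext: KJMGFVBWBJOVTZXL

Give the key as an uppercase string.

  i= 0: K-C =  8 → I
  i= 1: J-P = 20 → U
  i= 2: M-V = 17 → R
  i= 3: G-N = 19 → T
  i= 4: F-X =  8 → I
  i= 5: V-B = 20 → U
  i= 6: B-K = 17 → R
  i= 7: W-D = 19 → T
  i= 8: B-T =  8 → I
  i= 9: J-P = 20 → U
  i=10: O-X = 17 → R
  i=11: V-C = 19 → T
  i=12: T-L =  8 → I
  i=13: Z-F = 20 → U
  i=14: X-G = 17 → R
  i=15: L-S = 19 → T
  shifts repeat with period 4: IURT

IURT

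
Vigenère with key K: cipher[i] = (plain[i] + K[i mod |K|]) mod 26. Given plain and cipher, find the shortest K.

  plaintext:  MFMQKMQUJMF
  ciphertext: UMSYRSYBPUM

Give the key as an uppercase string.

IHG

  i= 0: U-M =  8 → I
  i= 1: M-F =  7 → H
  i= 2: S-M =  6 → G
  i= 3: Y-Q =  8 → I
  i= 4: R-K =  7 → H
  i= 5: S-M =  6 → G
  i= 6: Y-Q =  8 → I
  i= 7: B-U =  7 → H
  i= 8: P-J =  6 → G
  i= 9: U-M =  8 → I
  i=10: M-F =  7 → H
  shifts repeat with period 3: IHG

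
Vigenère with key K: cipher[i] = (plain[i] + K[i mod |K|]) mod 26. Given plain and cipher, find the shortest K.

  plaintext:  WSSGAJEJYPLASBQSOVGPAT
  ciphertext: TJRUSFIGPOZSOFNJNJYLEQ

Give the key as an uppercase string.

  i= 0: T-W = 23 → X
  i= 1: J-S = 17 → R
  i= 2: R-S = 25 → Z
  i= 3: U-G = 14 → O
  i= 4: S-A = 18 → S
  i= 5: F-J = 22 → W
  i= 6: I-E =  4 → E
  i= 7: G-J = 23 → X
  i= 8: P-Y = 17 → R
  i= 9: O-P = 25 → Z
  i=10: Z-L = 14 → O
  i=11: S-A = 18 → S
  i=12: O-S = 22 → W
  i=13: F-B =  4 → E
  i=14: N-Q = 23 → X
  i=15: J-S = 17 → R
  i=16: N-O = 25 → Z
  i=17: J-V = 14 → O
  i=18: Y-G = 18 → S
  i=19: L-P = 22 → W
  i=20: E-A =  4 → E
  i=21: Q-T = 23 → X
  shifts repeat with period 7: XRZOSWE

XRZOSWE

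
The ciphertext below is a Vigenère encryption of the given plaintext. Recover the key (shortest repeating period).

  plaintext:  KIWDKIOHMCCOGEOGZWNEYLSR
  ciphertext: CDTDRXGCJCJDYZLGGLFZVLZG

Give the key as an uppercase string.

SVXAHP

  i= 0: C-K = 18 → S
  i= 1: D-I = 21 → V
  i= 2: T-W = 23 → X
  i= 3: D-D =  0 → A
  i= 4: R-K =  7 → H
  i= 5: X-I = 15 → P
  i= 6: G-O = 18 → S
  i= 7: C-H = 21 → V
  i= 8: J-M = 23 → X
  i= 9: C-C =  0 → A
  i=10: J-C =  7 → H
  i=11: D-O = 15 → P
  i=12: Y-G = 18 → S
  i=13: Z-E = 21 → V
  i=14: L-O = 23 → X
  i=15: G-G =  0 → A
  i=16: G-Z =  7 → H
  i=17: L-W = 15 → P
  i=18: F-N = 18 → S
  i=19: Z-E = 21 → V
  i=20: V-Y = 23 → X
  i=21: L-L =  0 → A
  i=22: Z-S =  7 → H
  i=23: G-R = 15 → P
  shifts repeat with period 6: SVXAHP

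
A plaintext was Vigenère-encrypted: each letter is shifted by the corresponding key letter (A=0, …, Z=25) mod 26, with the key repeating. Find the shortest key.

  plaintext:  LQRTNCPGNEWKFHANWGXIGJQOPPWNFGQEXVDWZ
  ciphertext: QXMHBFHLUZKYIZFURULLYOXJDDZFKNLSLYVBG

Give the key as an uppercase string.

  i= 0: Q-L =  5 → F
  i= 1: X-Q =  7 → H
  i= 2: M-R = 21 → V
  i= 3: H-T = 14 → O
  i= 4: B-N = 14 → O
  i= 5: F-C =  3 → D
  i= 6: H-P = 18 → S
  i= 7: L-G =  5 → F
  i= 8: U-N =  7 → H
  i= 9: Z-E = 21 → V
  i=10: K-W = 14 → O
  i=11: Y-K = 14 → O
  i=12: I-F =  3 → D
  i=13: Z-H = 18 → S
  i=14: F-A =  5 → F
  i=15: U-N =  7 → H
  i=16: R-W = 21 → V
  i=17: U-G = 14 → O
  i=18: L-X = 14 → O
  i=19: L-I =  3 → D
  i=20: Y-G = 18 → S
  i=21: O-J =  5 → F
  i=22: X-Q =  7 → H
  i=23: J-O = 21 → V
  i=24: D-P = 14 → O
  i=25: D-P = 14 → O
  i=26: Z-W =  3 → D
  i=27: F-N = 18 → S
  i=28: K-F =  5 → F
  i=29: N-G =  7 → H
  i=30: L-Q = 21 → V
  i=31: S-E = 14 → O
  i=32: L-X = 14 → O
  i=33: Y-V =  3 → D
  i=34: V-D = 18 → S
  i=35: B-W =  5 → F
  i=36: G-Z =  7 → H
  shifts repeat with period 7: FHVOODS

FHVOODS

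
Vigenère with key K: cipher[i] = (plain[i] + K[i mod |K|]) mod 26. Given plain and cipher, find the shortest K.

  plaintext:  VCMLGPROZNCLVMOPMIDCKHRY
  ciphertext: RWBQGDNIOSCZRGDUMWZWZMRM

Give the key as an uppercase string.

WUPFAO

  i= 0: R-V = 22 → W
  i= 1: W-C = 20 → U
  i= 2: B-M = 15 → P
  i= 3: Q-L =  5 → F
  i= 4: G-G =  0 → A
  i= 5: D-P = 14 → O
  i= 6: N-R = 22 → W
  i= 7: I-O = 20 → U
  i= 8: O-Z = 15 → P
  i= 9: S-N =  5 → F
  i=10: C-C =  0 → A
  i=11: Z-L = 14 → O
  i=12: R-V = 22 → W
  i=13: G-M = 20 → U
  i=14: D-O = 15 → P
  i=15: U-P =  5 → F
  i=16: M-M =  0 → A
  i=17: W-I = 14 → O
  i=18: Z-D = 22 → W
  i=19: W-C = 20 → U
  i=20: Z-K = 15 → P
  i=21: M-H =  5 → F
  i=22: R-R =  0 → A
  i=23: M-Y = 14 → O
  shifts repeat with period 6: WUPFAO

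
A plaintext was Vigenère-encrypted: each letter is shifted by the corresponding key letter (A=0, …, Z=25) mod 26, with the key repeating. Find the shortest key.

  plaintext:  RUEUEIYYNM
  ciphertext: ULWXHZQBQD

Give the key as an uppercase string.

DRSD

  i= 0: U-R =  3 → D
  i= 1: L-U = 17 → R
  i= 2: W-E = 18 → S
  i= 3: X-U =  3 → D
  i= 4: H-E =  3 → D
  i= 5: Z-I = 17 → R
  i= 6: Q-Y = 18 → S
  i= 7: B-Y =  3 → D
  i= 8: Q-N =  3 → D
  i= 9: D-M = 17 → R
  shifts repeat with period 4: DRSD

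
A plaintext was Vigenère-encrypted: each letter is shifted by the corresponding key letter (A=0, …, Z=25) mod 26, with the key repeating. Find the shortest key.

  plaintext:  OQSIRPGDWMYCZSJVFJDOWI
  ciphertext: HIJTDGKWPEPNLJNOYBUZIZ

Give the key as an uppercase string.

TSRLMRET

  i= 0: H-O = 19 → T
  i= 1: I-Q = 18 → S
  i= 2: J-S = 17 → R
  i= 3: T-I = 11 → L
  i= 4: D-R = 12 → M
  i= 5: G-P = 17 → R
  i= 6: K-G =  4 → E
  i= 7: W-D = 19 → T
  i= 8: P-W = 19 → T
  i= 9: E-M = 18 → S
  i=10: P-Y = 17 → R
  i=11: N-C = 11 → L
  i=12: L-Z = 12 → M
  i=13: J-S = 17 → R
  i=14: N-J =  4 → E
  i=15: O-V = 19 → T
  i=16: Y-F = 19 → T
  i=17: B-J = 18 → S
  i=18: U-D = 17 → R
  i=19: Z-O = 11 → L
  i=20: I-W = 12 → M
  i=21: Z-I = 17 → R
  shifts repeat with period 8: TSRLMRET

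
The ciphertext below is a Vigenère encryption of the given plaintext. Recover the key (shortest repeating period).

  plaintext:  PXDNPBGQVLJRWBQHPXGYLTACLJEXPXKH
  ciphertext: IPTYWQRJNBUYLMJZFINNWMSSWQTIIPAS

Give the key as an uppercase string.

  i= 0: I-P = 19 → T
  i= 1: P-X = 18 → S
  i= 2: T-D = 16 → Q
  i= 3: Y-N = 11 → L
  i= 4: W-P =  7 → H
  i= 5: Q-B = 15 → P
  i= 6: R-G = 11 → L
  i= 7: J-Q = 19 → T
  i= 8: N-V = 18 → S
  i= 9: B-L = 16 → Q
  i=10: U-J = 11 → L
  i=11: Y-R =  7 → H
  i=12: L-W = 15 → P
  i=13: M-B = 11 → L
  i=14: J-Q = 19 → T
  i=15: Z-H = 18 → S
  i=16: F-P = 16 → Q
  i=17: I-X = 11 → L
  i=18: N-G =  7 → H
  i=19: N-Y = 15 → P
  i=20: W-L = 11 → L
  i=21: M-T = 19 → T
  i=22: S-A = 18 → S
  i=23: S-C = 16 → Q
  i=24: W-L = 11 → L
  i=25: Q-J =  7 → H
  i=26: T-E = 15 → P
  i=27: I-X = 11 → L
  i=28: I-P = 19 → T
  i=29: P-X = 18 → S
  i=30: A-K = 16 → Q
  i=31: S-H = 11 → L
  shifts repeat with period 7: TSQLHPL

TSQLHPL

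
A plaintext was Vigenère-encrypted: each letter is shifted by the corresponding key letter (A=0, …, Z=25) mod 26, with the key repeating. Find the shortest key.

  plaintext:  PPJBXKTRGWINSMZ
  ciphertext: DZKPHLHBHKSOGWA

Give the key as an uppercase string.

  i= 0: D-P = 14 → O
  i= 1: Z-P = 10 → K
  i= 2: K-J =  1 → B
  i= 3: P-B = 14 → O
  i= 4: H-X = 10 → K
  i= 5: L-K =  1 → B
  i= 6: H-T = 14 → O
  i= 7: B-R = 10 → K
  i= 8: H-G =  1 → B
  i= 9: K-W = 14 → O
  i=10: S-I = 10 → K
  i=11: O-N =  1 → B
  i=12: G-S = 14 → O
  i=13: W-M = 10 → K
  i=14: A-Z =  1 → B
  shifts repeat with period 3: OKB

OKB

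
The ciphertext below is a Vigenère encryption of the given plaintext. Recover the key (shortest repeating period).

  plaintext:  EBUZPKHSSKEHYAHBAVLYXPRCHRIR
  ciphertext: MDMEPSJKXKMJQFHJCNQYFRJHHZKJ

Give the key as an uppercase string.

ICSFA

  i= 0: M-E =  8 → I
  i= 1: D-B =  2 → C
  i= 2: M-U = 18 → S
  i= 3: E-Z =  5 → F
  i= 4: P-P =  0 → A
  i= 5: S-K =  8 → I
  i= 6: J-H =  2 → C
  i= 7: K-S = 18 → S
  i= 8: X-S =  5 → F
  i= 9: K-K =  0 → A
  i=10: M-E =  8 → I
  i=11: J-H =  2 → C
  i=12: Q-Y = 18 → S
  i=13: F-A =  5 → F
  i=14: H-H =  0 → A
  i=15: J-B =  8 → I
  i=16: C-A =  2 → C
  i=17: N-V = 18 → S
  i=18: Q-L =  5 → F
  i=19: Y-Y =  0 → A
  i=20: F-X =  8 → I
  i=21: R-P =  2 → C
  i=22: J-R = 18 → S
  i=23: H-C =  5 → F
  i=24: H-H =  0 → A
  i=25: Z-R =  8 → I
  i=26: K-I =  2 → C
  i=27: J-R = 18 → S
  shifts repeat with period 5: ICSFA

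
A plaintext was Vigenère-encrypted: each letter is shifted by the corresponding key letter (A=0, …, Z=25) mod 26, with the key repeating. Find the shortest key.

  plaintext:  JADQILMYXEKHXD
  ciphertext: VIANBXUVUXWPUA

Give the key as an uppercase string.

MIXXT

  i= 0: V-J = 12 → M
  i= 1: I-A =  8 → I
  i= 2: A-D = 23 → X
  i= 3: N-Q = 23 → X
  i= 4: B-I = 19 → T
  i= 5: X-L = 12 → M
  i= 6: U-M =  8 → I
  i= 7: V-Y = 23 → X
  i= 8: U-X = 23 → X
  i= 9: X-E = 19 → T
  i=10: W-K = 12 → M
  i=11: P-H =  8 → I
  i=12: U-X = 23 → X
  i=13: A-D = 23 → X
  shifts repeat with period 5: MIXXT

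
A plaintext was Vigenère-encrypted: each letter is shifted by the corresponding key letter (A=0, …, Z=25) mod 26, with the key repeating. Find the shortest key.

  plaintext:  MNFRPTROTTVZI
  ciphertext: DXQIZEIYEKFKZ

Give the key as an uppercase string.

RKL

  i= 0: D-M = 17 → R
  i= 1: X-N = 10 → K
  i= 2: Q-F = 11 → L
  i= 3: I-R = 17 → R
  i= 4: Z-P = 10 → K
  i= 5: E-T = 11 → L
  i= 6: I-R = 17 → R
  i= 7: Y-O = 10 → K
  i= 8: E-T = 11 → L
  i= 9: K-T = 17 → R
  i=10: F-V = 10 → K
  i=11: K-Z = 11 → L
  i=12: Z-I = 17 → R
  shifts repeat with period 3: RKL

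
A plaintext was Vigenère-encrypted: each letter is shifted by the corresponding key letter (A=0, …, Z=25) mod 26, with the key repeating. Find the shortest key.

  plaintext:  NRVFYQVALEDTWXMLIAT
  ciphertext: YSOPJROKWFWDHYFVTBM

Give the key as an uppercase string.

LBTK

  i= 0: Y-N = 11 → L
  i= 1: S-R =  1 → B
  i= 2: O-V = 19 → T
  i= 3: P-F = 10 → K
  i= 4: J-Y = 11 → L
  i= 5: R-Q =  1 → B
  i= 6: O-V = 19 → T
  i= 7: K-A = 10 → K
  i= 8: W-L = 11 → L
  i= 9: F-E =  1 → B
  i=10: W-D = 19 → T
  i=11: D-T = 10 → K
  i=12: H-W = 11 → L
  i=13: Y-X =  1 → B
  i=14: F-M = 19 → T
  i=15: V-L = 10 → K
  i=16: T-I = 11 → L
  i=17: B-A =  1 → B
  i=18: M-T = 19 → T
  shifts repeat with period 4: LBTK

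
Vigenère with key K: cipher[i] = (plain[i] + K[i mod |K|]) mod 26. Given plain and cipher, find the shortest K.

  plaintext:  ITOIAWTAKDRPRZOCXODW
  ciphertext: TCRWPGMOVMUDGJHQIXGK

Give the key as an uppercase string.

  i= 0: T-I = 11 → L
  i= 1: C-T =  9 → J
  i= 2: R-O =  3 → D
  i= 3: W-I = 14 → O
  i= 4: P-A = 15 → P
  i= 5: G-W = 10 → K
  i= 6: M-T = 19 → T
  i= 7: O-A = 14 → O
  i= 8: V-K = 11 → L
  i= 9: M-D =  9 → J
  i=10: U-R =  3 → D
  i=11: D-P = 14 → O
  i=12: G-R = 15 → P
  i=13: J-Z = 10 → K
  i=14: H-O = 19 → T
  i=15: Q-C = 14 → O
  i=16: I-X = 11 → L
  i=17: X-O =  9 → J
  i=18: G-D =  3 → D
  i=19: K-W = 14 → O
  shifts repeat with period 8: LJDOPKTO

LJDOPKTO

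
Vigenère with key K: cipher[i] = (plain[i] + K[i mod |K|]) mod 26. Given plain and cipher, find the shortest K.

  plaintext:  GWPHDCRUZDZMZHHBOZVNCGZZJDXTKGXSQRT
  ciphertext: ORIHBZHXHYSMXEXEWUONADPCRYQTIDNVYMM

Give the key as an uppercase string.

  i= 0: O-G =  8 → I
  i= 1: R-W = 21 → V
  i= 2: I-P = 19 → T
  i= 3: H-H =  0 → A
  i= 4: B-D = 24 → Y
  i= 5: Z-C = 23 → X
  i= 6: H-R = 16 → Q
  i= 7: X-U =  3 → D
  i= 8: H-Z =  8 → I
  i= 9: Y-D = 21 → V
  i=10: S-Z = 19 → T
  i=11: M-M =  0 → A
  i=12: X-Z = 24 → Y
  i=13: E-H = 23 → X
  i=14: X-H = 16 → Q
  i=15: E-B =  3 → D
  i=16: W-O =  8 → I
  i=17: U-Z = 21 → V
  i=18: O-V = 19 → T
  i=19: N-N =  0 → A
  i=20: A-C = 24 → Y
  i=21: D-G = 23 → X
  i=22: P-Z = 16 → Q
  i=23: C-Z =  3 → D
  i=24: R-J =  8 → I
  i=25: Y-D = 21 → V
  i=26: Q-X = 19 → T
  i=27: T-T =  0 → A
  i=28: I-K = 24 → Y
  i=29: D-G = 23 → X
  i=30: N-X = 16 → Q
  i=31: V-S =  3 → D
  i=32: Y-Q =  8 → I
  i=33: M-R = 21 → V
  i=34: M-T = 19 → T
  shifts repeat with period 8: IVTAYXQD

IVTAYXQD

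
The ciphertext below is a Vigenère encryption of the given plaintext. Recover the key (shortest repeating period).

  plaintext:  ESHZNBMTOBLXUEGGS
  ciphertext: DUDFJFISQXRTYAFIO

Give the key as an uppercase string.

ZCWGWEW

  i= 0: D-E = 25 → Z
  i= 1: U-S =  2 → C
  i= 2: D-H = 22 → W
  i= 3: F-Z =  6 → G
  i= 4: J-N = 22 → W
  i= 5: F-B =  4 → E
  i= 6: I-M = 22 → W
  i= 7: S-T = 25 → Z
  i= 8: Q-O =  2 → C
  i= 9: X-B = 22 → W
  i=10: R-L =  6 → G
  i=11: T-X = 22 → W
  i=12: Y-U =  4 → E
  i=13: A-E = 22 → W
  i=14: F-G = 25 → Z
  i=15: I-G =  2 → C
  i=16: O-S = 22 → W
  shifts repeat with period 7: ZCWGWEW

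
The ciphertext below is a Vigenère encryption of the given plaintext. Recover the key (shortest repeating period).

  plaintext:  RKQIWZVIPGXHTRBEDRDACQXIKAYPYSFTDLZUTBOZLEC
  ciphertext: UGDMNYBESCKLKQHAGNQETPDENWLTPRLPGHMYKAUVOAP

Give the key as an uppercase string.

  i= 0: U-R =  3 → D
  i= 1: G-K = 22 → W
  i= 2: D-Q = 13 → N
  i= 3: M-I =  4 → E
  i= 4: N-W = 17 → R
  i= 5: Y-Z = 25 → Z
  i= 6: B-V =  6 → G
  i= 7: E-I = 22 → W
  i= 8: S-P =  3 → D
  i= 9: C-G = 22 → W
  i=10: K-X = 13 → N
  i=11: L-H =  4 → E
  i=12: K-T = 17 → R
  i=13: Q-R = 25 → Z
  i=14: H-B =  6 → G
  i=15: A-E = 22 → W
  i=16: G-D =  3 → D
  i=17: N-R = 22 → W
  i=18: Q-D = 13 → N
  i=19: E-A =  4 → E
  i=20: T-C = 17 → R
  i=21: P-Q = 25 → Z
  i=22: D-X =  6 → G
  i=23: E-I = 22 → W
  i=24: N-K =  3 → D
  i=25: W-A = 22 → W
  i=26: L-Y = 13 → N
  i=27: T-P =  4 → E
  i=28: P-Y = 17 → R
  i=29: R-S = 25 → Z
  i=30: L-F =  6 → G
  i=31: P-T = 22 → W
  i=32: G-D =  3 → D
  i=33: H-L = 22 → W
  i=34: M-Z = 13 → N
  i=35: Y-U =  4 → E
  i=36: K-T = 17 → R
  i=37: A-B = 25 → Z
  i=38: U-O =  6 → G
  i=39: V-Z = 22 → W
  i=40: O-L =  3 → D
  i=41: A-E = 22 → W
  i=42: P-C = 13 → N
  shifts repeat with period 8: DWNERZGW

DWNERZGW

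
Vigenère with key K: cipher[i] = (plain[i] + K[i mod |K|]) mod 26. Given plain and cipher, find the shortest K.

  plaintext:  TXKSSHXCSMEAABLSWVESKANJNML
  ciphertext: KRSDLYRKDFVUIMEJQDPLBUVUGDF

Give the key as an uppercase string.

RUILT

  i= 0: K-T = 17 → R
  i= 1: R-X = 20 → U
  i= 2: S-K =  8 → I
  i= 3: D-S = 11 → L
  i= 4: L-S = 19 → T
  i= 5: Y-H = 17 → R
  i= 6: R-X = 20 → U
  i= 7: K-C =  8 → I
  i= 8: D-S = 11 → L
  i= 9: F-M = 19 → T
  i=10: V-E = 17 → R
  i=11: U-A = 20 → U
  i=12: I-A =  8 → I
  i=13: M-B = 11 → L
  i=14: E-L = 19 → T
  i=15: J-S = 17 → R
  i=16: Q-W = 20 → U
  i=17: D-V =  8 → I
  i=18: P-E = 11 → L
  i=19: L-S = 19 → T
  i=20: B-K = 17 → R
  i=21: U-A = 20 → U
  i=22: V-N =  8 → I
  i=23: U-J = 11 → L
  i=24: G-N = 19 → T
  i=25: D-M = 17 → R
  i=26: F-L = 20 → U
  shifts repeat with period 5: RUILT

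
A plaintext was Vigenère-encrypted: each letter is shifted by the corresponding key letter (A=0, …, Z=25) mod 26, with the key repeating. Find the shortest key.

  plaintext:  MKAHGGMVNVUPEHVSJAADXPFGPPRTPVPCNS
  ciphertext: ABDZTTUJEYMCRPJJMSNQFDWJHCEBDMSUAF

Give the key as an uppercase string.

ORDSNNI

  i= 0: A-M = 14 → O
  i= 1: B-K = 17 → R
  i= 2: D-A =  3 → D
  i= 3: Z-H = 18 → S
  i= 4: T-G = 13 → N
  i= 5: T-G = 13 → N
  i= 6: U-M =  8 → I
  i= 7: J-V = 14 → O
  i= 8: E-N = 17 → R
  i= 9: Y-V =  3 → D
  i=10: M-U = 18 → S
  i=11: C-P = 13 → N
  i=12: R-E = 13 → N
  i=13: P-H =  8 → I
  i=14: J-V = 14 → O
  i=15: J-S = 17 → R
  i=16: M-J =  3 → D
  i=17: S-A = 18 → S
  i=18: N-A = 13 → N
  i=19: Q-D = 13 → N
  i=20: F-X =  8 → I
  i=21: D-P = 14 → O
  i=22: W-F = 17 → R
  i=23: J-G =  3 → D
  i=24: H-P = 18 → S
  i=25: C-P = 13 → N
  i=26: E-R = 13 → N
  i=27: B-T =  8 → I
  i=28: D-P = 14 → O
  i=29: M-V = 17 → R
  i=30: S-P =  3 → D
  i=31: U-C = 18 → S
  i=32: A-N = 13 → N
  i=33: F-S = 13 → N
  shifts repeat with period 7: ORDSNNI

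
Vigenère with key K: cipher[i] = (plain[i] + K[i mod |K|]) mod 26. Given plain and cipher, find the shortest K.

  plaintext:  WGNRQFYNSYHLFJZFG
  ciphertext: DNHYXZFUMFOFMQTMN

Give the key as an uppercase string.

HHU

  i= 0: D-W =  7 → H
  i= 1: N-G =  7 → H
  i= 2: H-N = 20 → U
  i= 3: Y-R =  7 → H
  i= 4: X-Q =  7 → H
  i= 5: Z-F = 20 → U
  i= 6: F-Y =  7 → H
  i= 7: U-N =  7 → H
  i= 8: M-S = 20 → U
  i= 9: F-Y =  7 → H
  i=10: O-H =  7 → H
  i=11: F-L = 20 → U
  i=12: M-F =  7 → H
  i=13: Q-J =  7 → H
  i=14: T-Z = 20 → U
  i=15: M-F =  7 → H
  i=16: N-G =  7 → H
  shifts repeat with period 3: HHU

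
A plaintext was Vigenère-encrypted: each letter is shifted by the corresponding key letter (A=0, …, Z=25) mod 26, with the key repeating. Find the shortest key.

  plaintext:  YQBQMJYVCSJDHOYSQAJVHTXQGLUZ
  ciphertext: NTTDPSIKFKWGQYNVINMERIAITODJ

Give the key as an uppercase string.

  i= 0: N-Y = 15 → P
  i= 1: T-Q =  3 → D
  i= 2: T-B = 18 → S
  i= 3: D-Q = 13 → N
  i= 4: P-M =  3 → D
  i= 5: S-J =  9 → J
  i= 6: I-Y = 10 → K
  i= 7: K-V = 15 → P
  i= 8: F-C =  3 → D
  i= 9: K-S = 18 → S
  i=10: W-J = 13 → N
  i=11: G-D =  3 → D
  i=12: Q-H =  9 → J
  i=13: Y-O = 10 → K
  i=14: N-Y = 15 → P
  i=15: V-S =  3 → D
  i=16: I-Q = 18 → S
  i=17: N-A = 13 → N
  i=18: M-J =  3 → D
  i=19: E-V =  9 → J
  i=20: R-H = 10 → K
  i=21: I-T = 15 → P
  i=22: A-X =  3 → D
  i=23: I-Q = 18 → S
  i=24: T-G = 13 → N
  i=25: O-L =  3 → D
  i=26: D-U =  9 → J
  i=27: J-Z = 10 → K
  shifts repeat with period 7: PDSNDJK

PDSNDJK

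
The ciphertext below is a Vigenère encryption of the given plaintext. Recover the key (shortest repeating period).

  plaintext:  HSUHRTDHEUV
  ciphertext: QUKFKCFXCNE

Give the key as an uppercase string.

  i= 0: Q-H =  9 → J
  i= 1: U-S =  2 → C
  i= 2: K-U = 16 → Q
  i= 3: F-H = 24 → Y
  i= 4: K-R = 19 → T
  i= 5: C-T =  9 → J
  i= 6: F-D =  2 → C
  i= 7: X-H = 16 → Q
  i= 8: C-E = 24 → Y
  i= 9: N-U = 19 → T
  i=10: E-V =  9 → J
  shifts repeat with period 5: JCQYT

JCQYT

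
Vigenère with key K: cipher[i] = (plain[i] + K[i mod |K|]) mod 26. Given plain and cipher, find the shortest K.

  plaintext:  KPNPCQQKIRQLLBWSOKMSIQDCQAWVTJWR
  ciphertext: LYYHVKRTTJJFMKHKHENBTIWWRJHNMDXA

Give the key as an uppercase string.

BJLSTU

  i= 0: L-K =  1 → B
  i= 1: Y-P =  9 → J
  i= 2: Y-N = 11 → L
  i= 3: H-P = 18 → S
  i= 4: V-C = 19 → T
  i= 5: K-Q = 20 → U
  i= 6: R-Q =  1 → B
  i= 7: T-K =  9 → J
  i= 8: T-I = 11 → L
  i= 9: J-R = 18 → S
  i=10: J-Q = 19 → T
  i=11: F-L = 20 → U
  i=12: M-L =  1 → B
  i=13: K-B =  9 → J
  i=14: H-W = 11 → L
  i=15: K-S = 18 → S
  i=16: H-O = 19 → T
  i=17: E-K = 20 → U
  i=18: N-M =  1 → B
  i=19: B-S =  9 → J
  i=20: T-I = 11 → L
  i=21: I-Q = 18 → S
  i=22: W-D = 19 → T
  i=23: W-C = 20 → U
  i=24: R-Q =  1 → B
  i=25: J-A =  9 → J
  i=26: H-W = 11 → L
  i=27: N-V = 18 → S
  i=28: M-T = 19 → T
  i=29: D-J = 20 → U
  i=30: X-W =  1 → B
  i=31: A-R =  9 → J
  shifts repeat with period 6: BJLSTU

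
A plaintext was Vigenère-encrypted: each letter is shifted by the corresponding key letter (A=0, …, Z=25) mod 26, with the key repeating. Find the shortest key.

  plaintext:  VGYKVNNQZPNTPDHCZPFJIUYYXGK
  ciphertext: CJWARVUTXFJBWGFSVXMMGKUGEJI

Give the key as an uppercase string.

HDYQWI

  i= 0: C-V =  7 → H
  i= 1: J-G =  3 → D
  i= 2: W-Y = 24 → Y
  i= 3: A-K = 16 → Q
  i= 4: R-V = 22 → W
  i= 5: V-N =  8 → I
  i= 6: U-N =  7 → H
  i= 7: T-Q =  3 → D
  i= 8: X-Z = 24 → Y
  i= 9: F-P = 16 → Q
  i=10: J-N = 22 → W
  i=11: B-T =  8 → I
  i=12: W-P =  7 → H
  i=13: G-D =  3 → D
  i=14: F-H = 24 → Y
  i=15: S-C = 16 → Q
  i=16: V-Z = 22 → W
  i=17: X-P =  8 → I
  i=18: M-F =  7 → H
  i=19: M-J =  3 → D
  i=20: G-I = 24 → Y
  i=21: K-U = 16 → Q
  i=22: U-Y = 22 → W
  i=23: G-Y =  8 → I
  i=24: E-X =  7 → H
  i=25: J-G =  3 → D
  i=26: I-K = 24 → Y
  shifts repeat with period 6: HDYQWI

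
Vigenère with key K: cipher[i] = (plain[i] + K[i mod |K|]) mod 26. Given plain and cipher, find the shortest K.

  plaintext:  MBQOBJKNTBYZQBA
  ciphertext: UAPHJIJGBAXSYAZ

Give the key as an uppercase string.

IZZT

  i= 0: U-M =  8 → I
  i= 1: A-B = 25 → Z
  i= 2: P-Q = 25 → Z
  i= 3: H-O = 19 → T
  i= 4: J-B =  8 → I
  i= 5: I-J = 25 → Z
  i= 6: J-K = 25 → Z
  i= 7: G-N = 19 → T
  i= 8: B-T =  8 → I
  i= 9: A-B = 25 → Z
  i=10: X-Y = 25 → Z
  i=11: S-Z = 19 → T
  i=12: Y-Q =  8 → I
  i=13: A-B = 25 → Z
  i=14: Z-A = 25 → Z
  shifts repeat with period 4: IZZT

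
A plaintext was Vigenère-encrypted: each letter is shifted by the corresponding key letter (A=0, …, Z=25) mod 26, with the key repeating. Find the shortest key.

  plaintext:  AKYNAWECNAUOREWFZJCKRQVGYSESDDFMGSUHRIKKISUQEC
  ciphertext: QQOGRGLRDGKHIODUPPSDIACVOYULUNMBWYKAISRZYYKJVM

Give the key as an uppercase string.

  i= 0: Q-A = 16 → Q
  i= 1: Q-K =  6 → G
  i= 2: O-Y = 16 → Q
  i= 3: G-N = 19 → T
  i= 4: R-A = 17 → R
  i= 5: G-W = 10 → K
  i= 6: L-E =  7 → H
  i= 7: R-C = 15 → P
  i= 8: D-N = 16 → Q
  i= 9: G-A =  6 → G
  i=10: K-U = 16 → Q
  i=11: H-O = 19 → T
  i=12: I-R = 17 → R
  i=13: O-E = 10 → K
  i=14: D-W =  7 → H
  i=15: U-F = 15 → P
  i=16: P-Z = 16 → Q
  i=17: P-J =  6 → G
  i=18: S-C = 16 → Q
  i=19: D-K = 19 → T
  i=20: I-R = 17 → R
  i=21: A-Q = 10 → K
  i=22: C-V =  7 → H
  i=23: V-G = 15 → P
  i=24: O-Y = 16 → Q
  i=25: Y-S =  6 → G
  i=26: U-E = 16 → Q
  i=27: L-S = 19 → T
  i=28: U-D = 17 → R
  i=29: N-D = 10 → K
  i=30: M-F =  7 → H
  i=31: B-M = 15 → P
  i=32: W-G = 16 → Q
  i=33: Y-S =  6 → G
  i=34: K-U = 16 → Q
  i=35: A-H = 19 → T
  i=36: I-R = 17 → R
  i=37: S-I = 10 → K
  i=38: R-K =  7 → H
  i=39: Z-K = 15 → P
  i=40: Y-I = 16 → Q
  i=41: Y-S =  6 → G
  i=42: K-U = 16 → Q
  i=43: J-Q = 19 → T
  i=44: V-E = 17 → R
  i=45: M-C = 10 → K
  shifts repeat with period 8: QGQTRKHP

QGQTRKHP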